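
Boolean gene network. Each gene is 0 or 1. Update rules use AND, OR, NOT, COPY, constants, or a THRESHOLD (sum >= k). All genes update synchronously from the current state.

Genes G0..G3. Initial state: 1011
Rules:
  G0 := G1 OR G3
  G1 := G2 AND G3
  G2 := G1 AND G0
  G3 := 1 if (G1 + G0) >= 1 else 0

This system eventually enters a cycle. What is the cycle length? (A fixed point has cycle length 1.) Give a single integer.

Answer: 2

Derivation:
Step 0: 1011
Step 1: G0=G1|G3=0|1=1 G1=G2&G3=1&1=1 G2=G1&G0=0&1=0 G3=(0+1>=1)=1 -> 1101
Step 2: G0=G1|G3=1|1=1 G1=G2&G3=0&1=0 G2=G1&G0=1&1=1 G3=(1+1>=1)=1 -> 1011
State from step 2 equals state from step 0 -> cycle length 2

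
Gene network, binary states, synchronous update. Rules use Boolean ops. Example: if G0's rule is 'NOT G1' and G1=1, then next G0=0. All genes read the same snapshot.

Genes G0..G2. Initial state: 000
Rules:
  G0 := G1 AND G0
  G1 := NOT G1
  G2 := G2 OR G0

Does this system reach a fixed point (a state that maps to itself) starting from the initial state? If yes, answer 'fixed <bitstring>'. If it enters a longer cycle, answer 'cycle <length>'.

Answer: cycle 2

Derivation:
Step 0: 000
Step 1: G0=G1&G0=0&0=0 G1=NOT G1=NOT 0=1 G2=G2|G0=0|0=0 -> 010
Step 2: G0=G1&G0=1&0=0 G1=NOT G1=NOT 1=0 G2=G2|G0=0|0=0 -> 000
Cycle of length 2 starting at step 0 -> no fixed point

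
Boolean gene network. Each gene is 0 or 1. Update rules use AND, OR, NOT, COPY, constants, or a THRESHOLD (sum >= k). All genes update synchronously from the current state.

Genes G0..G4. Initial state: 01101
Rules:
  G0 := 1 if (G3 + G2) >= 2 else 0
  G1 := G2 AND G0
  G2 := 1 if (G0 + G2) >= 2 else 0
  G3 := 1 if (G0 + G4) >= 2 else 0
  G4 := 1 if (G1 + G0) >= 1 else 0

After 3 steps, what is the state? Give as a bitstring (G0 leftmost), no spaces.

Step 1: G0=(0+1>=2)=0 G1=G2&G0=1&0=0 G2=(0+1>=2)=0 G3=(0+1>=2)=0 G4=(1+0>=1)=1 -> 00001
Step 2: G0=(0+0>=2)=0 G1=G2&G0=0&0=0 G2=(0+0>=2)=0 G3=(0+1>=2)=0 G4=(0+0>=1)=0 -> 00000
Step 3: G0=(0+0>=2)=0 G1=G2&G0=0&0=0 G2=(0+0>=2)=0 G3=(0+0>=2)=0 G4=(0+0>=1)=0 -> 00000

00000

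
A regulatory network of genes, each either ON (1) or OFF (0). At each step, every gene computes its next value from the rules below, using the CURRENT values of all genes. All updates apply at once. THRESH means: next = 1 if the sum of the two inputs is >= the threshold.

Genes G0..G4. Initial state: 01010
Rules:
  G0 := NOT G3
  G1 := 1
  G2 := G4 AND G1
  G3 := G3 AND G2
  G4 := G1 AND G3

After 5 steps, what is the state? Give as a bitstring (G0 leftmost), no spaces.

Step 1: G0=NOT G3=NOT 1=0 G1=1(const) G2=G4&G1=0&1=0 G3=G3&G2=1&0=0 G4=G1&G3=1&1=1 -> 01001
Step 2: G0=NOT G3=NOT 0=1 G1=1(const) G2=G4&G1=1&1=1 G3=G3&G2=0&0=0 G4=G1&G3=1&0=0 -> 11100
Step 3: G0=NOT G3=NOT 0=1 G1=1(const) G2=G4&G1=0&1=0 G3=G3&G2=0&1=0 G4=G1&G3=1&0=0 -> 11000
Step 4: G0=NOT G3=NOT 0=1 G1=1(const) G2=G4&G1=0&1=0 G3=G3&G2=0&0=0 G4=G1&G3=1&0=0 -> 11000
Step 5: G0=NOT G3=NOT 0=1 G1=1(const) G2=G4&G1=0&1=0 G3=G3&G2=0&0=0 G4=G1&G3=1&0=0 -> 11000

11000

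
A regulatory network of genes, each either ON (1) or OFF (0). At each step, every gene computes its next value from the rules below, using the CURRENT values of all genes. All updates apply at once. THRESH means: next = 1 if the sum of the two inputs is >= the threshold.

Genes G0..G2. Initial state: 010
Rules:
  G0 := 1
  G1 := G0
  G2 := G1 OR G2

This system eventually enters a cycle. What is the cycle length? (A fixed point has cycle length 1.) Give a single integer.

Step 0: 010
Step 1: G0=1(const) G1=G0=0 G2=G1|G2=1|0=1 -> 101
Step 2: G0=1(const) G1=G0=1 G2=G1|G2=0|1=1 -> 111
Step 3: G0=1(const) G1=G0=1 G2=G1|G2=1|1=1 -> 111
State from step 3 equals state from step 2 -> cycle length 1

Answer: 1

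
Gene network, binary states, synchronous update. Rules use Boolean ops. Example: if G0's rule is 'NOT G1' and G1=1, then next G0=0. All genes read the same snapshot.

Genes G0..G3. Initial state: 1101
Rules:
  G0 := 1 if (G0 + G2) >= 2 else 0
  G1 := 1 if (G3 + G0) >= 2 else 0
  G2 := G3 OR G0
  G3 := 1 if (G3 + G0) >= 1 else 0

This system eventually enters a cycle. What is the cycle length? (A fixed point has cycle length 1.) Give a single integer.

Answer: 1

Derivation:
Step 0: 1101
Step 1: G0=(1+0>=2)=0 G1=(1+1>=2)=1 G2=G3|G0=1|1=1 G3=(1+1>=1)=1 -> 0111
Step 2: G0=(0+1>=2)=0 G1=(1+0>=2)=0 G2=G3|G0=1|0=1 G3=(1+0>=1)=1 -> 0011
Step 3: G0=(0+1>=2)=0 G1=(1+0>=2)=0 G2=G3|G0=1|0=1 G3=(1+0>=1)=1 -> 0011
State from step 3 equals state from step 2 -> cycle length 1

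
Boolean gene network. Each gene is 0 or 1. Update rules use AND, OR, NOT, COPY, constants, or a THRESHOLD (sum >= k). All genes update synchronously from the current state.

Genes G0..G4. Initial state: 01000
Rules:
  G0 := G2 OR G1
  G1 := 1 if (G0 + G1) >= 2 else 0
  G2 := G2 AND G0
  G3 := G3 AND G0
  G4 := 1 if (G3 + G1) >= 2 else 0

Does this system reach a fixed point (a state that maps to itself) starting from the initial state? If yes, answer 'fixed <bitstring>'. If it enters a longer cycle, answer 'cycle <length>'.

Answer: fixed 00000

Derivation:
Step 0: 01000
Step 1: G0=G2|G1=0|1=1 G1=(0+1>=2)=0 G2=G2&G0=0&0=0 G3=G3&G0=0&0=0 G4=(0+1>=2)=0 -> 10000
Step 2: G0=G2|G1=0|0=0 G1=(1+0>=2)=0 G2=G2&G0=0&1=0 G3=G3&G0=0&1=0 G4=(0+0>=2)=0 -> 00000
Step 3: G0=G2|G1=0|0=0 G1=(0+0>=2)=0 G2=G2&G0=0&0=0 G3=G3&G0=0&0=0 G4=(0+0>=2)=0 -> 00000
Fixed point reached at step 2: 00000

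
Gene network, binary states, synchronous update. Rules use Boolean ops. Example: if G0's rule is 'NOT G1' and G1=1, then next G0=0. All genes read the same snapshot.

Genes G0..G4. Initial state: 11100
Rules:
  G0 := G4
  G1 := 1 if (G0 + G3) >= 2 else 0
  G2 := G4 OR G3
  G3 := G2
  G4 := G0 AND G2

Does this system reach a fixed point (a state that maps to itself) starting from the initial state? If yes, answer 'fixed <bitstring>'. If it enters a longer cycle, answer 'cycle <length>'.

Answer: cycle 2

Derivation:
Step 0: 11100
Step 1: G0=G4=0 G1=(1+0>=2)=0 G2=G4|G3=0|0=0 G3=G2=1 G4=G0&G2=1&1=1 -> 00011
Step 2: G0=G4=1 G1=(0+1>=2)=0 G2=G4|G3=1|1=1 G3=G2=0 G4=G0&G2=0&0=0 -> 10100
Step 3: G0=G4=0 G1=(1+0>=2)=0 G2=G4|G3=0|0=0 G3=G2=1 G4=G0&G2=1&1=1 -> 00011
Cycle of length 2 starting at step 1 -> no fixed point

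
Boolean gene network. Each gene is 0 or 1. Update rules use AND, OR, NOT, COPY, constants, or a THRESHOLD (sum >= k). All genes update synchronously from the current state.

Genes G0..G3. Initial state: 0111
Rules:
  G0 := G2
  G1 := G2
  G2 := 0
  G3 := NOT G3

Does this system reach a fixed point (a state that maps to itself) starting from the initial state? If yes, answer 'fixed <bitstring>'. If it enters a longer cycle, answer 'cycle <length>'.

Step 0: 0111
Step 1: G0=G2=1 G1=G2=1 G2=0(const) G3=NOT G3=NOT 1=0 -> 1100
Step 2: G0=G2=0 G1=G2=0 G2=0(const) G3=NOT G3=NOT 0=1 -> 0001
Step 3: G0=G2=0 G1=G2=0 G2=0(const) G3=NOT G3=NOT 1=0 -> 0000
Step 4: G0=G2=0 G1=G2=0 G2=0(const) G3=NOT G3=NOT 0=1 -> 0001
Cycle of length 2 starting at step 2 -> no fixed point

Answer: cycle 2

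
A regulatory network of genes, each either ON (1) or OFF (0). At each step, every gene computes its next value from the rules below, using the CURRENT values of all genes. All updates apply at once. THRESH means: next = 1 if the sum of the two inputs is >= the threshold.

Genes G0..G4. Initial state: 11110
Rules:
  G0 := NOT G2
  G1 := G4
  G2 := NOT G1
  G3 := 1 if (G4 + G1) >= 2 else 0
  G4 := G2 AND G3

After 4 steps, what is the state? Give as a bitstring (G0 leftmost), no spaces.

Step 1: G0=NOT G2=NOT 1=0 G1=G4=0 G2=NOT G1=NOT 1=0 G3=(0+1>=2)=0 G4=G2&G3=1&1=1 -> 00001
Step 2: G0=NOT G2=NOT 0=1 G1=G4=1 G2=NOT G1=NOT 0=1 G3=(1+0>=2)=0 G4=G2&G3=0&0=0 -> 11100
Step 3: G0=NOT G2=NOT 1=0 G1=G4=0 G2=NOT G1=NOT 1=0 G3=(0+1>=2)=0 G4=G2&G3=1&0=0 -> 00000
Step 4: G0=NOT G2=NOT 0=1 G1=G4=0 G2=NOT G1=NOT 0=1 G3=(0+0>=2)=0 G4=G2&G3=0&0=0 -> 10100

10100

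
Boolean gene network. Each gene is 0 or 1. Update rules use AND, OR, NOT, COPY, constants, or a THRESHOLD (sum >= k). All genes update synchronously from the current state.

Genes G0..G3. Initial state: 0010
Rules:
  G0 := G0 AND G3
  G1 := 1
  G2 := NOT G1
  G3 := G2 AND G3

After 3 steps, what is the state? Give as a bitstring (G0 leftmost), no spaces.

Step 1: G0=G0&G3=0&0=0 G1=1(const) G2=NOT G1=NOT 0=1 G3=G2&G3=1&0=0 -> 0110
Step 2: G0=G0&G3=0&0=0 G1=1(const) G2=NOT G1=NOT 1=0 G3=G2&G3=1&0=0 -> 0100
Step 3: G0=G0&G3=0&0=0 G1=1(const) G2=NOT G1=NOT 1=0 G3=G2&G3=0&0=0 -> 0100

0100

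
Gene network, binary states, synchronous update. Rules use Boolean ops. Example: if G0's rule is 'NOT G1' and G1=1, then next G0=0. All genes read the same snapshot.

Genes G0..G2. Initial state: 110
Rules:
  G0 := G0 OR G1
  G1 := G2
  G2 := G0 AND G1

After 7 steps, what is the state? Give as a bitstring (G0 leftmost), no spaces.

Step 1: G0=G0|G1=1|1=1 G1=G2=0 G2=G0&G1=1&1=1 -> 101
Step 2: G0=G0|G1=1|0=1 G1=G2=1 G2=G0&G1=1&0=0 -> 110
Step 3: G0=G0|G1=1|1=1 G1=G2=0 G2=G0&G1=1&1=1 -> 101
Step 4: G0=G0|G1=1|0=1 G1=G2=1 G2=G0&G1=1&0=0 -> 110
Step 5: G0=G0|G1=1|1=1 G1=G2=0 G2=G0&G1=1&1=1 -> 101
Step 6: G0=G0|G1=1|0=1 G1=G2=1 G2=G0&G1=1&0=0 -> 110
Step 7: G0=G0|G1=1|1=1 G1=G2=0 G2=G0&G1=1&1=1 -> 101

101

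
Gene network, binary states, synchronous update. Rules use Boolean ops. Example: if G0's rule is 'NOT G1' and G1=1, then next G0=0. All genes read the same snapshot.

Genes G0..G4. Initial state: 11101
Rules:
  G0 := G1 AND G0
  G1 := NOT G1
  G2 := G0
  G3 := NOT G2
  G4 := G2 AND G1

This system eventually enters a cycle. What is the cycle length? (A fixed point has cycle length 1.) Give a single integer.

Answer: 2

Derivation:
Step 0: 11101
Step 1: G0=G1&G0=1&1=1 G1=NOT G1=NOT 1=0 G2=G0=1 G3=NOT G2=NOT 1=0 G4=G2&G1=1&1=1 -> 10101
Step 2: G0=G1&G0=0&1=0 G1=NOT G1=NOT 0=1 G2=G0=1 G3=NOT G2=NOT 1=0 G4=G2&G1=1&0=0 -> 01100
Step 3: G0=G1&G0=1&0=0 G1=NOT G1=NOT 1=0 G2=G0=0 G3=NOT G2=NOT 1=0 G4=G2&G1=1&1=1 -> 00001
Step 4: G0=G1&G0=0&0=0 G1=NOT G1=NOT 0=1 G2=G0=0 G3=NOT G2=NOT 0=1 G4=G2&G1=0&0=0 -> 01010
Step 5: G0=G1&G0=1&0=0 G1=NOT G1=NOT 1=0 G2=G0=0 G3=NOT G2=NOT 0=1 G4=G2&G1=0&1=0 -> 00010
Step 6: G0=G1&G0=0&0=0 G1=NOT G1=NOT 0=1 G2=G0=0 G3=NOT G2=NOT 0=1 G4=G2&G1=0&0=0 -> 01010
State from step 6 equals state from step 4 -> cycle length 2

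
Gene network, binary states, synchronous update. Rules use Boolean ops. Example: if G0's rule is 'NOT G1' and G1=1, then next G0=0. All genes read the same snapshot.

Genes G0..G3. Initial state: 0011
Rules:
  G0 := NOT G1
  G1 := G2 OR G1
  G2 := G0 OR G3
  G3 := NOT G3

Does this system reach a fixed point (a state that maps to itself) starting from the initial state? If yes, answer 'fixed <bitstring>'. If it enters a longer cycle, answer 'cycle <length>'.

Step 0: 0011
Step 1: G0=NOT G1=NOT 0=1 G1=G2|G1=1|0=1 G2=G0|G3=0|1=1 G3=NOT G3=NOT 1=0 -> 1110
Step 2: G0=NOT G1=NOT 1=0 G1=G2|G1=1|1=1 G2=G0|G3=1|0=1 G3=NOT G3=NOT 0=1 -> 0111
Step 3: G0=NOT G1=NOT 1=0 G1=G2|G1=1|1=1 G2=G0|G3=0|1=1 G3=NOT G3=NOT 1=0 -> 0110
Step 4: G0=NOT G1=NOT 1=0 G1=G2|G1=1|1=1 G2=G0|G3=0|0=0 G3=NOT G3=NOT 0=1 -> 0101
Step 5: G0=NOT G1=NOT 1=0 G1=G2|G1=0|1=1 G2=G0|G3=0|1=1 G3=NOT G3=NOT 1=0 -> 0110
Cycle of length 2 starting at step 3 -> no fixed point

Answer: cycle 2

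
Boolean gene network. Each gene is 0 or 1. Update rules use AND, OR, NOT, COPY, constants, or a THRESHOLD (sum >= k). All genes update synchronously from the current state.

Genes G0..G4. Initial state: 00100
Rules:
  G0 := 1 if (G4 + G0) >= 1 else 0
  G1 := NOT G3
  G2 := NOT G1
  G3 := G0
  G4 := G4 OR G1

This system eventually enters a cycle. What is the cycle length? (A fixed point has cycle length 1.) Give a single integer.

Answer: 1

Derivation:
Step 0: 00100
Step 1: G0=(0+0>=1)=0 G1=NOT G3=NOT 0=1 G2=NOT G1=NOT 0=1 G3=G0=0 G4=G4|G1=0|0=0 -> 01100
Step 2: G0=(0+0>=1)=0 G1=NOT G3=NOT 0=1 G2=NOT G1=NOT 1=0 G3=G0=0 G4=G4|G1=0|1=1 -> 01001
Step 3: G0=(1+0>=1)=1 G1=NOT G3=NOT 0=1 G2=NOT G1=NOT 1=0 G3=G0=0 G4=G4|G1=1|1=1 -> 11001
Step 4: G0=(1+1>=1)=1 G1=NOT G3=NOT 0=1 G2=NOT G1=NOT 1=0 G3=G0=1 G4=G4|G1=1|1=1 -> 11011
Step 5: G0=(1+1>=1)=1 G1=NOT G3=NOT 1=0 G2=NOT G1=NOT 1=0 G3=G0=1 G4=G4|G1=1|1=1 -> 10011
Step 6: G0=(1+1>=1)=1 G1=NOT G3=NOT 1=0 G2=NOT G1=NOT 0=1 G3=G0=1 G4=G4|G1=1|0=1 -> 10111
Step 7: G0=(1+1>=1)=1 G1=NOT G3=NOT 1=0 G2=NOT G1=NOT 0=1 G3=G0=1 G4=G4|G1=1|0=1 -> 10111
State from step 7 equals state from step 6 -> cycle length 1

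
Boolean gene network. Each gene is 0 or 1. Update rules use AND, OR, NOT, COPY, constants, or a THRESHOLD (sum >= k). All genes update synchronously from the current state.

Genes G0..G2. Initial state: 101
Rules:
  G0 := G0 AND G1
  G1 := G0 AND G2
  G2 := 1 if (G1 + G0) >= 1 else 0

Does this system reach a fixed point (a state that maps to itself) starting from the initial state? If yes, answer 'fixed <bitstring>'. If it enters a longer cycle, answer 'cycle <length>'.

Answer: fixed 000

Derivation:
Step 0: 101
Step 1: G0=G0&G1=1&0=0 G1=G0&G2=1&1=1 G2=(0+1>=1)=1 -> 011
Step 2: G0=G0&G1=0&1=0 G1=G0&G2=0&1=0 G2=(1+0>=1)=1 -> 001
Step 3: G0=G0&G1=0&0=0 G1=G0&G2=0&1=0 G2=(0+0>=1)=0 -> 000
Step 4: G0=G0&G1=0&0=0 G1=G0&G2=0&0=0 G2=(0+0>=1)=0 -> 000
Fixed point reached at step 3: 000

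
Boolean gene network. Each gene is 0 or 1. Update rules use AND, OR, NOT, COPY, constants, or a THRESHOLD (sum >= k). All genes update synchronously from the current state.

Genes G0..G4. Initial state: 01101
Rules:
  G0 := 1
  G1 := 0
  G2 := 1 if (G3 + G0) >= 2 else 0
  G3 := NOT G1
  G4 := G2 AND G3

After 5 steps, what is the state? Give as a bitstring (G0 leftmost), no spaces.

Step 1: G0=1(const) G1=0(const) G2=(0+0>=2)=0 G3=NOT G1=NOT 1=0 G4=G2&G3=1&0=0 -> 10000
Step 2: G0=1(const) G1=0(const) G2=(0+1>=2)=0 G3=NOT G1=NOT 0=1 G4=G2&G3=0&0=0 -> 10010
Step 3: G0=1(const) G1=0(const) G2=(1+1>=2)=1 G3=NOT G1=NOT 0=1 G4=G2&G3=0&1=0 -> 10110
Step 4: G0=1(const) G1=0(const) G2=(1+1>=2)=1 G3=NOT G1=NOT 0=1 G4=G2&G3=1&1=1 -> 10111
Step 5: G0=1(const) G1=0(const) G2=(1+1>=2)=1 G3=NOT G1=NOT 0=1 G4=G2&G3=1&1=1 -> 10111

10111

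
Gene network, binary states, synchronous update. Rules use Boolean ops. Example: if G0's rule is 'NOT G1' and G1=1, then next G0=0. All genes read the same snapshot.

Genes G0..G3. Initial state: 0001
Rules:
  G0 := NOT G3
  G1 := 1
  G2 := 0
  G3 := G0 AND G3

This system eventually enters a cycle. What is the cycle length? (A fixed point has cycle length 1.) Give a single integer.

Step 0: 0001
Step 1: G0=NOT G3=NOT 1=0 G1=1(const) G2=0(const) G3=G0&G3=0&1=0 -> 0100
Step 2: G0=NOT G3=NOT 0=1 G1=1(const) G2=0(const) G3=G0&G3=0&0=0 -> 1100
Step 3: G0=NOT G3=NOT 0=1 G1=1(const) G2=0(const) G3=G0&G3=1&0=0 -> 1100
State from step 3 equals state from step 2 -> cycle length 1

Answer: 1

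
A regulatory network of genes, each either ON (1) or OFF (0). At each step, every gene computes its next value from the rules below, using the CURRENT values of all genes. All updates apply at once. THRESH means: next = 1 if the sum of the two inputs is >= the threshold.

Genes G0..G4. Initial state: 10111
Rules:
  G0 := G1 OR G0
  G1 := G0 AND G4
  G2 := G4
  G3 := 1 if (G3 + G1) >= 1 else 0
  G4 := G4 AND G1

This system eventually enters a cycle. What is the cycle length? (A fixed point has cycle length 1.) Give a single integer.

Step 0: 10111
Step 1: G0=G1|G0=0|1=1 G1=G0&G4=1&1=1 G2=G4=1 G3=(1+0>=1)=1 G4=G4&G1=1&0=0 -> 11110
Step 2: G0=G1|G0=1|1=1 G1=G0&G4=1&0=0 G2=G4=0 G3=(1+1>=1)=1 G4=G4&G1=0&1=0 -> 10010
Step 3: G0=G1|G0=0|1=1 G1=G0&G4=1&0=0 G2=G4=0 G3=(1+0>=1)=1 G4=G4&G1=0&0=0 -> 10010
State from step 3 equals state from step 2 -> cycle length 1

Answer: 1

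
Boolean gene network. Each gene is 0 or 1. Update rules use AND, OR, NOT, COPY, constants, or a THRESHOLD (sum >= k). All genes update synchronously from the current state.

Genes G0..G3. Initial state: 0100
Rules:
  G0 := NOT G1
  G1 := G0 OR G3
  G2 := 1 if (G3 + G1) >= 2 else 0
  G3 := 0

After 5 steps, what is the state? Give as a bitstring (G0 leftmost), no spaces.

Step 1: G0=NOT G1=NOT 1=0 G1=G0|G3=0|0=0 G2=(0+1>=2)=0 G3=0(const) -> 0000
Step 2: G0=NOT G1=NOT 0=1 G1=G0|G3=0|0=0 G2=(0+0>=2)=0 G3=0(const) -> 1000
Step 3: G0=NOT G1=NOT 0=1 G1=G0|G3=1|0=1 G2=(0+0>=2)=0 G3=0(const) -> 1100
Step 4: G0=NOT G1=NOT 1=0 G1=G0|G3=1|0=1 G2=(0+1>=2)=0 G3=0(const) -> 0100
Step 5: G0=NOT G1=NOT 1=0 G1=G0|G3=0|0=0 G2=(0+1>=2)=0 G3=0(const) -> 0000

0000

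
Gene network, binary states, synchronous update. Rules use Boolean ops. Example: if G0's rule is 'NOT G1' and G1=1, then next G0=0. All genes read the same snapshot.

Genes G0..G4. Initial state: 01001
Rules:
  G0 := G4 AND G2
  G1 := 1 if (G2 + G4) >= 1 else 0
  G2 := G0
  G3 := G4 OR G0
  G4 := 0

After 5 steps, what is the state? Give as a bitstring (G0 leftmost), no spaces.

Step 1: G0=G4&G2=1&0=0 G1=(0+1>=1)=1 G2=G0=0 G3=G4|G0=1|0=1 G4=0(const) -> 01010
Step 2: G0=G4&G2=0&0=0 G1=(0+0>=1)=0 G2=G0=0 G3=G4|G0=0|0=0 G4=0(const) -> 00000
Step 3: G0=G4&G2=0&0=0 G1=(0+0>=1)=0 G2=G0=0 G3=G4|G0=0|0=0 G4=0(const) -> 00000
Step 4: G0=G4&G2=0&0=0 G1=(0+0>=1)=0 G2=G0=0 G3=G4|G0=0|0=0 G4=0(const) -> 00000
Step 5: G0=G4&G2=0&0=0 G1=(0+0>=1)=0 G2=G0=0 G3=G4|G0=0|0=0 G4=0(const) -> 00000

00000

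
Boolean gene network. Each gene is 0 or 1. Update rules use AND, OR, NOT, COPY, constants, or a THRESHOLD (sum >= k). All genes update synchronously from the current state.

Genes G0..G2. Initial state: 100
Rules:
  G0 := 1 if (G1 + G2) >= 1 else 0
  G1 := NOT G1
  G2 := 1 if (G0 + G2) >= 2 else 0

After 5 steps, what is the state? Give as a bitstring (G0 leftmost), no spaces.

Step 1: G0=(0+0>=1)=0 G1=NOT G1=NOT 0=1 G2=(1+0>=2)=0 -> 010
Step 2: G0=(1+0>=1)=1 G1=NOT G1=NOT 1=0 G2=(0+0>=2)=0 -> 100
Step 3: G0=(0+0>=1)=0 G1=NOT G1=NOT 0=1 G2=(1+0>=2)=0 -> 010
Step 4: G0=(1+0>=1)=1 G1=NOT G1=NOT 1=0 G2=(0+0>=2)=0 -> 100
Step 5: G0=(0+0>=1)=0 G1=NOT G1=NOT 0=1 G2=(1+0>=2)=0 -> 010

010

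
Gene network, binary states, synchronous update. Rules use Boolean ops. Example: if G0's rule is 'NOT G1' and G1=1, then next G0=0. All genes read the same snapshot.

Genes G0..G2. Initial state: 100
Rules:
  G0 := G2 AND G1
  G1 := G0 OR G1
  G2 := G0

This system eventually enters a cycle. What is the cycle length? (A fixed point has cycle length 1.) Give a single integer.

Step 0: 100
Step 1: G0=G2&G1=0&0=0 G1=G0|G1=1|0=1 G2=G0=1 -> 011
Step 2: G0=G2&G1=1&1=1 G1=G0|G1=0|1=1 G2=G0=0 -> 110
Step 3: G0=G2&G1=0&1=0 G1=G0|G1=1|1=1 G2=G0=1 -> 011
State from step 3 equals state from step 1 -> cycle length 2

Answer: 2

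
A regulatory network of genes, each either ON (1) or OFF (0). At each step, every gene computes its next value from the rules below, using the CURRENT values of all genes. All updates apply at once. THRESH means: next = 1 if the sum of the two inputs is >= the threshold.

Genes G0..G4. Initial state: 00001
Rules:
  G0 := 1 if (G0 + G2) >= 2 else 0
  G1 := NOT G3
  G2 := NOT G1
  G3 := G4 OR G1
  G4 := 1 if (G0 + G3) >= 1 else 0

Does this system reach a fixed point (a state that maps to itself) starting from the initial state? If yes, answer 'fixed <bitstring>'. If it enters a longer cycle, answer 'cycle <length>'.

Step 0: 00001
Step 1: G0=(0+0>=2)=0 G1=NOT G3=NOT 0=1 G2=NOT G1=NOT 0=1 G3=G4|G1=1|0=1 G4=(0+0>=1)=0 -> 01110
Step 2: G0=(0+1>=2)=0 G1=NOT G3=NOT 1=0 G2=NOT G1=NOT 1=0 G3=G4|G1=0|1=1 G4=(0+1>=1)=1 -> 00011
Step 3: G0=(0+0>=2)=0 G1=NOT G3=NOT 1=0 G2=NOT G1=NOT 0=1 G3=G4|G1=1|0=1 G4=(0+1>=1)=1 -> 00111
Step 4: G0=(0+1>=2)=0 G1=NOT G3=NOT 1=0 G2=NOT G1=NOT 0=1 G3=G4|G1=1|0=1 G4=(0+1>=1)=1 -> 00111
Fixed point reached at step 3: 00111

Answer: fixed 00111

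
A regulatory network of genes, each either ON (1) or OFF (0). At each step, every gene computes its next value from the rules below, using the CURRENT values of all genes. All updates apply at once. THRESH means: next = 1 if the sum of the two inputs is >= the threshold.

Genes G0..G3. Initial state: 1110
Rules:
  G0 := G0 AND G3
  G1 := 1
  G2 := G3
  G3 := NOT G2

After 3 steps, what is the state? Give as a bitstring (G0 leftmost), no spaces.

Step 1: G0=G0&G3=1&0=0 G1=1(const) G2=G3=0 G3=NOT G2=NOT 1=0 -> 0100
Step 2: G0=G0&G3=0&0=0 G1=1(const) G2=G3=0 G3=NOT G2=NOT 0=1 -> 0101
Step 3: G0=G0&G3=0&1=0 G1=1(const) G2=G3=1 G3=NOT G2=NOT 0=1 -> 0111

0111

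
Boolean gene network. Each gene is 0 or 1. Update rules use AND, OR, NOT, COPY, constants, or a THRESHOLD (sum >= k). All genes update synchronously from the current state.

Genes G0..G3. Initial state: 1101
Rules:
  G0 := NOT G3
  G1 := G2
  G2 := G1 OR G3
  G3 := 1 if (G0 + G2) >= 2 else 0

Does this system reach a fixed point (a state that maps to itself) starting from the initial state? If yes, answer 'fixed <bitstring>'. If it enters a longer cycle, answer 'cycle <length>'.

Step 0: 1101
Step 1: G0=NOT G3=NOT 1=0 G1=G2=0 G2=G1|G3=1|1=1 G3=(1+0>=2)=0 -> 0010
Step 2: G0=NOT G3=NOT 0=1 G1=G2=1 G2=G1|G3=0|0=0 G3=(0+1>=2)=0 -> 1100
Step 3: G0=NOT G3=NOT 0=1 G1=G2=0 G2=G1|G3=1|0=1 G3=(1+0>=2)=0 -> 1010
Step 4: G0=NOT G3=NOT 0=1 G1=G2=1 G2=G1|G3=0|0=0 G3=(1+1>=2)=1 -> 1101
Cycle of length 4 starting at step 0 -> no fixed point

Answer: cycle 4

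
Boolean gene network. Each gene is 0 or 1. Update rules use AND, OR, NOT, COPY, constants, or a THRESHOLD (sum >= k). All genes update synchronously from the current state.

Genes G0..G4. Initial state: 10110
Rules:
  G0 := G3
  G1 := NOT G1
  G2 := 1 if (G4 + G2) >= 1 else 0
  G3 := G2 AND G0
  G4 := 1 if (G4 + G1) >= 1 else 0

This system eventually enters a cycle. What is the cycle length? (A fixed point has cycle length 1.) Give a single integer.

Step 0: 10110
Step 1: G0=G3=1 G1=NOT G1=NOT 0=1 G2=(0+1>=1)=1 G3=G2&G0=1&1=1 G4=(0+0>=1)=0 -> 11110
Step 2: G0=G3=1 G1=NOT G1=NOT 1=0 G2=(0+1>=1)=1 G3=G2&G0=1&1=1 G4=(0+1>=1)=1 -> 10111
Step 3: G0=G3=1 G1=NOT G1=NOT 0=1 G2=(1+1>=1)=1 G3=G2&G0=1&1=1 G4=(1+0>=1)=1 -> 11111
Step 4: G0=G3=1 G1=NOT G1=NOT 1=0 G2=(1+1>=1)=1 G3=G2&G0=1&1=1 G4=(1+1>=1)=1 -> 10111
State from step 4 equals state from step 2 -> cycle length 2

Answer: 2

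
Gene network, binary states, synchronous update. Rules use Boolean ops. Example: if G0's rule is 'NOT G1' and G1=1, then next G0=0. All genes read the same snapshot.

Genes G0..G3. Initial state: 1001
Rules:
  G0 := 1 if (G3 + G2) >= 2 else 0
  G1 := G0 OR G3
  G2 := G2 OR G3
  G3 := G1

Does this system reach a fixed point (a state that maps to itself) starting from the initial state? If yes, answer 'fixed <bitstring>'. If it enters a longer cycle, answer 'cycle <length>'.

Step 0: 1001
Step 1: G0=(1+0>=2)=0 G1=G0|G3=1|1=1 G2=G2|G3=0|1=1 G3=G1=0 -> 0110
Step 2: G0=(0+1>=2)=0 G1=G0|G3=0|0=0 G2=G2|G3=1|0=1 G3=G1=1 -> 0011
Step 3: G0=(1+1>=2)=1 G1=G0|G3=0|1=1 G2=G2|G3=1|1=1 G3=G1=0 -> 1110
Step 4: G0=(0+1>=2)=0 G1=G0|G3=1|0=1 G2=G2|G3=1|0=1 G3=G1=1 -> 0111
Step 5: G0=(1+1>=2)=1 G1=G0|G3=0|1=1 G2=G2|G3=1|1=1 G3=G1=1 -> 1111
Step 6: G0=(1+1>=2)=1 G1=G0|G3=1|1=1 G2=G2|G3=1|1=1 G3=G1=1 -> 1111
Fixed point reached at step 5: 1111

Answer: fixed 1111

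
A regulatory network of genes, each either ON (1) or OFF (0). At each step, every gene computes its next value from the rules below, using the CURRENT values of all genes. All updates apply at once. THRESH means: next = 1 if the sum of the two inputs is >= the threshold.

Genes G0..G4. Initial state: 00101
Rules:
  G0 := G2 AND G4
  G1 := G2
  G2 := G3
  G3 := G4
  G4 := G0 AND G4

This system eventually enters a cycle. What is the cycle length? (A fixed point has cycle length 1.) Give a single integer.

Step 0: 00101
Step 1: G0=G2&G4=1&1=1 G1=G2=1 G2=G3=0 G3=G4=1 G4=G0&G4=0&1=0 -> 11010
Step 2: G0=G2&G4=0&0=0 G1=G2=0 G2=G3=1 G3=G4=0 G4=G0&G4=1&0=0 -> 00100
Step 3: G0=G2&G4=1&0=0 G1=G2=1 G2=G3=0 G3=G4=0 G4=G0&G4=0&0=0 -> 01000
Step 4: G0=G2&G4=0&0=0 G1=G2=0 G2=G3=0 G3=G4=0 G4=G0&G4=0&0=0 -> 00000
Step 5: G0=G2&G4=0&0=0 G1=G2=0 G2=G3=0 G3=G4=0 G4=G0&G4=0&0=0 -> 00000
State from step 5 equals state from step 4 -> cycle length 1

Answer: 1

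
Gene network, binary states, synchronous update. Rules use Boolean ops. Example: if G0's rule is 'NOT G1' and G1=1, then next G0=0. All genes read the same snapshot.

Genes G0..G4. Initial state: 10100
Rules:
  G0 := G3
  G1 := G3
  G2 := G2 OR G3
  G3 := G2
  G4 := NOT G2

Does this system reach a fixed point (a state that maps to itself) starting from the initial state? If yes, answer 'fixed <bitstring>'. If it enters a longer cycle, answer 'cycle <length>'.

Answer: fixed 11110

Derivation:
Step 0: 10100
Step 1: G0=G3=0 G1=G3=0 G2=G2|G3=1|0=1 G3=G2=1 G4=NOT G2=NOT 1=0 -> 00110
Step 2: G0=G3=1 G1=G3=1 G2=G2|G3=1|1=1 G3=G2=1 G4=NOT G2=NOT 1=0 -> 11110
Step 3: G0=G3=1 G1=G3=1 G2=G2|G3=1|1=1 G3=G2=1 G4=NOT G2=NOT 1=0 -> 11110
Fixed point reached at step 2: 11110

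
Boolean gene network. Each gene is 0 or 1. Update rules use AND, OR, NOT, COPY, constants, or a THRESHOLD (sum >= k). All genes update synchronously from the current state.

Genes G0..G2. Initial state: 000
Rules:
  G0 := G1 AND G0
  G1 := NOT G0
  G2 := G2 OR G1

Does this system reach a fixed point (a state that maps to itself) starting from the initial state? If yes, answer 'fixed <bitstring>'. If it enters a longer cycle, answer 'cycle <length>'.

Step 0: 000
Step 1: G0=G1&G0=0&0=0 G1=NOT G0=NOT 0=1 G2=G2|G1=0|0=0 -> 010
Step 2: G0=G1&G0=1&0=0 G1=NOT G0=NOT 0=1 G2=G2|G1=0|1=1 -> 011
Step 3: G0=G1&G0=1&0=0 G1=NOT G0=NOT 0=1 G2=G2|G1=1|1=1 -> 011
Fixed point reached at step 2: 011

Answer: fixed 011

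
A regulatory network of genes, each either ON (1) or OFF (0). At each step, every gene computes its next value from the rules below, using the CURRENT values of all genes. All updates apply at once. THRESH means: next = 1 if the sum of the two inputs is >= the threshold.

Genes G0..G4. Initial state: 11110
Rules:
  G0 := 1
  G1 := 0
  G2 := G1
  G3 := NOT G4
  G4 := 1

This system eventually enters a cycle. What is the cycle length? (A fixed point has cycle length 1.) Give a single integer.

Step 0: 11110
Step 1: G0=1(const) G1=0(const) G2=G1=1 G3=NOT G4=NOT 0=1 G4=1(const) -> 10111
Step 2: G0=1(const) G1=0(const) G2=G1=0 G3=NOT G4=NOT 1=0 G4=1(const) -> 10001
Step 3: G0=1(const) G1=0(const) G2=G1=0 G3=NOT G4=NOT 1=0 G4=1(const) -> 10001
State from step 3 equals state from step 2 -> cycle length 1

Answer: 1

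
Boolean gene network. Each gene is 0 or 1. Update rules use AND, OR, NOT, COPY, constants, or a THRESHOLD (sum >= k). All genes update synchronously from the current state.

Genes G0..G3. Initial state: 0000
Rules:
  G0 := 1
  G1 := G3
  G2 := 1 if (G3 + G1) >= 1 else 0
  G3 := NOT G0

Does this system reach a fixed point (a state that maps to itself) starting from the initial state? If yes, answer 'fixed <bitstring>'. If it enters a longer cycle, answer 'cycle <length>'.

Answer: fixed 1000

Derivation:
Step 0: 0000
Step 1: G0=1(const) G1=G3=0 G2=(0+0>=1)=0 G3=NOT G0=NOT 0=1 -> 1001
Step 2: G0=1(const) G1=G3=1 G2=(1+0>=1)=1 G3=NOT G0=NOT 1=0 -> 1110
Step 3: G0=1(const) G1=G3=0 G2=(0+1>=1)=1 G3=NOT G0=NOT 1=0 -> 1010
Step 4: G0=1(const) G1=G3=0 G2=(0+0>=1)=0 G3=NOT G0=NOT 1=0 -> 1000
Step 5: G0=1(const) G1=G3=0 G2=(0+0>=1)=0 G3=NOT G0=NOT 1=0 -> 1000
Fixed point reached at step 4: 1000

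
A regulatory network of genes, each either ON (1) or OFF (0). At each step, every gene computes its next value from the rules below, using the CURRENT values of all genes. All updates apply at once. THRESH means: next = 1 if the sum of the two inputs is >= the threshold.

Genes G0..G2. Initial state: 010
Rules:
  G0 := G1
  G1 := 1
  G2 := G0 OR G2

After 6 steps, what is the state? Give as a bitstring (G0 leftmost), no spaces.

Step 1: G0=G1=1 G1=1(const) G2=G0|G2=0|0=0 -> 110
Step 2: G0=G1=1 G1=1(const) G2=G0|G2=1|0=1 -> 111
Step 3: G0=G1=1 G1=1(const) G2=G0|G2=1|1=1 -> 111
Step 4: G0=G1=1 G1=1(const) G2=G0|G2=1|1=1 -> 111
Step 5: G0=G1=1 G1=1(const) G2=G0|G2=1|1=1 -> 111
Step 6: G0=G1=1 G1=1(const) G2=G0|G2=1|1=1 -> 111

111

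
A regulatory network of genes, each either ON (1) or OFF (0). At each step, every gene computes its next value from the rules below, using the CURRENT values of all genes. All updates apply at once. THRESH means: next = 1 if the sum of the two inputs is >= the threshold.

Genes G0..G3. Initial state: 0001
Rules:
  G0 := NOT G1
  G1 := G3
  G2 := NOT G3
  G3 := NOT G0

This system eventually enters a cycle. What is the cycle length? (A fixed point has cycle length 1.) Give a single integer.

Answer: 3

Derivation:
Step 0: 0001
Step 1: G0=NOT G1=NOT 0=1 G1=G3=1 G2=NOT G3=NOT 1=0 G3=NOT G0=NOT 0=1 -> 1101
Step 2: G0=NOT G1=NOT 1=0 G1=G3=1 G2=NOT G3=NOT 1=0 G3=NOT G0=NOT 1=0 -> 0100
Step 3: G0=NOT G1=NOT 1=0 G1=G3=0 G2=NOT G3=NOT 0=1 G3=NOT G0=NOT 0=1 -> 0011
Step 4: G0=NOT G1=NOT 0=1 G1=G3=1 G2=NOT G3=NOT 1=0 G3=NOT G0=NOT 0=1 -> 1101
State from step 4 equals state from step 1 -> cycle length 3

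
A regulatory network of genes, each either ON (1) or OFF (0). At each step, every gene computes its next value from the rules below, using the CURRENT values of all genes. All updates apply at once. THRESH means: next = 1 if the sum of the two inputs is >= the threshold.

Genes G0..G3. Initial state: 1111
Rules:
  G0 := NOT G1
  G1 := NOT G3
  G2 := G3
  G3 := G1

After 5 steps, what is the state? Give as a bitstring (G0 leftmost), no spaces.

Step 1: G0=NOT G1=NOT 1=0 G1=NOT G3=NOT 1=0 G2=G3=1 G3=G1=1 -> 0011
Step 2: G0=NOT G1=NOT 0=1 G1=NOT G3=NOT 1=0 G2=G3=1 G3=G1=0 -> 1010
Step 3: G0=NOT G1=NOT 0=1 G1=NOT G3=NOT 0=1 G2=G3=0 G3=G1=0 -> 1100
Step 4: G0=NOT G1=NOT 1=0 G1=NOT G3=NOT 0=1 G2=G3=0 G3=G1=1 -> 0101
Step 5: G0=NOT G1=NOT 1=0 G1=NOT G3=NOT 1=0 G2=G3=1 G3=G1=1 -> 0011

0011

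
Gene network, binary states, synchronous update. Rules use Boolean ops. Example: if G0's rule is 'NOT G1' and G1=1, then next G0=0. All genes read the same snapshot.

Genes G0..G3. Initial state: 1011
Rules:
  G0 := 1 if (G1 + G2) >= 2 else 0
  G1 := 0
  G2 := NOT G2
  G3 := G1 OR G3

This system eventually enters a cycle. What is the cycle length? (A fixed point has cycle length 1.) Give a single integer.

Step 0: 1011
Step 1: G0=(0+1>=2)=0 G1=0(const) G2=NOT G2=NOT 1=0 G3=G1|G3=0|1=1 -> 0001
Step 2: G0=(0+0>=2)=0 G1=0(const) G2=NOT G2=NOT 0=1 G3=G1|G3=0|1=1 -> 0011
Step 3: G0=(0+1>=2)=0 G1=0(const) G2=NOT G2=NOT 1=0 G3=G1|G3=0|1=1 -> 0001
State from step 3 equals state from step 1 -> cycle length 2

Answer: 2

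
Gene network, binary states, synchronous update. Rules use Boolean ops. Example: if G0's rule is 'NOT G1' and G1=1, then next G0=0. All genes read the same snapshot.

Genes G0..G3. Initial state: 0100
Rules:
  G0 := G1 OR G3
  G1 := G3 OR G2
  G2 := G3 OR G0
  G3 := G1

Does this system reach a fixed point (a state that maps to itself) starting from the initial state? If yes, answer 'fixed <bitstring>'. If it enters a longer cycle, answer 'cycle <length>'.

Step 0: 0100
Step 1: G0=G1|G3=1|0=1 G1=G3|G2=0|0=0 G2=G3|G0=0|0=0 G3=G1=1 -> 1001
Step 2: G0=G1|G3=0|1=1 G1=G3|G2=1|0=1 G2=G3|G0=1|1=1 G3=G1=0 -> 1110
Step 3: G0=G1|G3=1|0=1 G1=G3|G2=0|1=1 G2=G3|G0=0|1=1 G3=G1=1 -> 1111
Step 4: G0=G1|G3=1|1=1 G1=G3|G2=1|1=1 G2=G3|G0=1|1=1 G3=G1=1 -> 1111
Fixed point reached at step 3: 1111

Answer: fixed 1111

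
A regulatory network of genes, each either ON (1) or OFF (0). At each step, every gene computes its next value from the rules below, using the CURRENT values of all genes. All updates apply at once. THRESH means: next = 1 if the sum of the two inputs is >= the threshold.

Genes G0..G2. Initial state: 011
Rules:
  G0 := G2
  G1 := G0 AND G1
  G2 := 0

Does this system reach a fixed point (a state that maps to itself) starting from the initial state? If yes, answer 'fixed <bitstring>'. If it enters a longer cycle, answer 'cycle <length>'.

Answer: fixed 000

Derivation:
Step 0: 011
Step 1: G0=G2=1 G1=G0&G1=0&1=0 G2=0(const) -> 100
Step 2: G0=G2=0 G1=G0&G1=1&0=0 G2=0(const) -> 000
Step 3: G0=G2=0 G1=G0&G1=0&0=0 G2=0(const) -> 000
Fixed point reached at step 2: 000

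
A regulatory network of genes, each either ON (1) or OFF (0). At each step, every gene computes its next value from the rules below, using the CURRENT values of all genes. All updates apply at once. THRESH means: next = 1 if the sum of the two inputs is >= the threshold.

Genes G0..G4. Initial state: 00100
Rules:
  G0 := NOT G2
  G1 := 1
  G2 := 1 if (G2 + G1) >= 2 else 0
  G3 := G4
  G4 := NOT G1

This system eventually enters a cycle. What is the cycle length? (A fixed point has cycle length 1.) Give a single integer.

Step 0: 00100
Step 1: G0=NOT G2=NOT 1=0 G1=1(const) G2=(1+0>=2)=0 G3=G4=0 G4=NOT G1=NOT 0=1 -> 01001
Step 2: G0=NOT G2=NOT 0=1 G1=1(const) G2=(0+1>=2)=0 G3=G4=1 G4=NOT G1=NOT 1=0 -> 11010
Step 3: G0=NOT G2=NOT 0=1 G1=1(const) G2=(0+1>=2)=0 G3=G4=0 G4=NOT G1=NOT 1=0 -> 11000
Step 4: G0=NOT G2=NOT 0=1 G1=1(const) G2=(0+1>=2)=0 G3=G4=0 G4=NOT G1=NOT 1=0 -> 11000
State from step 4 equals state from step 3 -> cycle length 1

Answer: 1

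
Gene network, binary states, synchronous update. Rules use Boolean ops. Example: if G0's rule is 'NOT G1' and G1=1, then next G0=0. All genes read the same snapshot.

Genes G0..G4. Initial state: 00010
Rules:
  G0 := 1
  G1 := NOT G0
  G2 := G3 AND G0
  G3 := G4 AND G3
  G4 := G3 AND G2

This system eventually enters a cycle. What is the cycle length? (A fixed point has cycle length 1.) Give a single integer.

Step 0: 00010
Step 1: G0=1(const) G1=NOT G0=NOT 0=1 G2=G3&G0=1&0=0 G3=G4&G3=0&1=0 G4=G3&G2=1&0=0 -> 11000
Step 2: G0=1(const) G1=NOT G0=NOT 1=0 G2=G3&G0=0&1=0 G3=G4&G3=0&0=0 G4=G3&G2=0&0=0 -> 10000
Step 3: G0=1(const) G1=NOT G0=NOT 1=0 G2=G3&G0=0&1=0 G3=G4&G3=0&0=0 G4=G3&G2=0&0=0 -> 10000
State from step 3 equals state from step 2 -> cycle length 1

Answer: 1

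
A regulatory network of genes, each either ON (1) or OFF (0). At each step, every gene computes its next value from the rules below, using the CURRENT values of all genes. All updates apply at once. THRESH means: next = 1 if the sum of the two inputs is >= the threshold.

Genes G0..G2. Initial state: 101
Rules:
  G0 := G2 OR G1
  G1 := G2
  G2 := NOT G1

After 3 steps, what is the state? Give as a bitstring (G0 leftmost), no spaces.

Step 1: G0=G2|G1=1|0=1 G1=G2=1 G2=NOT G1=NOT 0=1 -> 111
Step 2: G0=G2|G1=1|1=1 G1=G2=1 G2=NOT G1=NOT 1=0 -> 110
Step 3: G0=G2|G1=0|1=1 G1=G2=0 G2=NOT G1=NOT 1=0 -> 100

100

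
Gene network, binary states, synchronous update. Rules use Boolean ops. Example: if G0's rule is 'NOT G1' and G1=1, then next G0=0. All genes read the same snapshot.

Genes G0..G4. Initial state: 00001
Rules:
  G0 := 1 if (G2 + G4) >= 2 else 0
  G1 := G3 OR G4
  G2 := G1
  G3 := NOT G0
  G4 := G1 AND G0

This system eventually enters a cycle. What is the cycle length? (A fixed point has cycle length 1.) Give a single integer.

Answer: 1

Derivation:
Step 0: 00001
Step 1: G0=(0+1>=2)=0 G1=G3|G4=0|1=1 G2=G1=0 G3=NOT G0=NOT 0=1 G4=G1&G0=0&0=0 -> 01010
Step 2: G0=(0+0>=2)=0 G1=G3|G4=1|0=1 G2=G1=1 G3=NOT G0=NOT 0=1 G4=G1&G0=1&0=0 -> 01110
Step 3: G0=(1+0>=2)=0 G1=G3|G4=1|0=1 G2=G1=1 G3=NOT G0=NOT 0=1 G4=G1&G0=1&0=0 -> 01110
State from step 3 equals state from step 2 -> cycle length 1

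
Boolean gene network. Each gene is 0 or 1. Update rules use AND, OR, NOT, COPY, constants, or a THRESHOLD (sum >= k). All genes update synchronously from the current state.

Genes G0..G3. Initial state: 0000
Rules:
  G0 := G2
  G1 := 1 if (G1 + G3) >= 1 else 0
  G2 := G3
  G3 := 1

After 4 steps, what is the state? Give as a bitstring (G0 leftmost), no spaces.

Step 1: G0=G2=0 G1=(0+0>=1)=0 G2=G3=0 G3=1(const) -> 0001
Step 2: G0=G2=0 G1=(0+1>=1)=1 G2=G3=1 G3=1(const) -> 0111
Step 3: G0=G2=1 G1=(1+1>=1)=1 G2=G3=1 G3=1(const) -> 1111
Step 4: G0=G2=1 G1=(1+1>=1)=1 G2=G3=1 G3=1(const) -> 1111

1111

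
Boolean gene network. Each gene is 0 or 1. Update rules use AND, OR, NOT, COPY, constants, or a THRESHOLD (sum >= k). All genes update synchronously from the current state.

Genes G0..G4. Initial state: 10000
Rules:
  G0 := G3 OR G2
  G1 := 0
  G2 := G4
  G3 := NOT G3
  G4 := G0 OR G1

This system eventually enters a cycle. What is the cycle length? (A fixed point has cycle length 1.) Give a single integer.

Answer: 2

Derivation:
Step 0: 10000
Step 1: G0=G3|G2=0|0=0 G1=0(const) G2=G4=0 G3=NOT G3=NOT 0=1 G4=G0|G1=1|0=1 -> 00011
Step 2: G0=G3|G2=1|0=1 G1=0(const) G2=G4=1 G3=NOT G3=NOT 1=0 G4=G0|G1=0|0=0 -> 10100
Step 3: G0=G3|G2=0|1=1 G1=0(const) G2=G4=0 G3=NOT G3=NOT 0=1 G4=G0|G1=1|0=1 -> 10011
Step 4: G0=G3|G2=1|0=1 G1=0(const) G2=G4=1 G3=NOT G3=NOT 1=0 G4=G0|G1=1|0=1 -> 10101
Step 5: G0=G3|G2=0|1=1 G1=0(const) G2=G4=1 G3=NOT G3=NOT 0=1 G4=G0|G1=1|0=1 -> 10111
Step 6: G0=G3|G2=1|1=1 G1=0(const) G2=G4=1 G3=NOT G3=NOT 1=0 G4=G0|G1=1|0=1 -> 10101
State from step 6 equals state from step 4 -> cycle length 2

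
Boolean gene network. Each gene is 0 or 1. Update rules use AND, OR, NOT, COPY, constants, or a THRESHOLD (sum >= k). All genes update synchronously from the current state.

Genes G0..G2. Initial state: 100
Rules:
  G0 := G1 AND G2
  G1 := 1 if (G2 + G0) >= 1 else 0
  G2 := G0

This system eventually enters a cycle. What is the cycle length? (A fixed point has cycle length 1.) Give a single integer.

Step 0: 100
Step 1: G0=G1&G2=0&0=0 G1=(0+1>=1)=1 G2=G0=1 -> 011
Step 2: G0=G1&G2=1&1=1 G1=(1+0>=1)=1 G2=G0=0 -> 110
Step 3: G0=G1&G2=1&0=0 G1=(0+1>=1)=1 G2=G0=1 -> 011
State from step 3 equals state from step 1 -> cycle length 2

Answer: 2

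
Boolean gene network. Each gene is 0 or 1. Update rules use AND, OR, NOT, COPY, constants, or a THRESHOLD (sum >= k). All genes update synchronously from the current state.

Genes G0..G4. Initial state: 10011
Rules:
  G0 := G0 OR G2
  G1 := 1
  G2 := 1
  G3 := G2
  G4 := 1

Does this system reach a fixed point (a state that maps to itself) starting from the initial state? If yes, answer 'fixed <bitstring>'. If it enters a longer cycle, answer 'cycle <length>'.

Answer: fixed 11111

Derivation:
Step 0: 10011
Step 1: G0=G0|G2=1|0=1 G1=1(const) G2=1(const) G3=G2=0 G4=1(const) -> 11101
Step 2: G0=G0|G2=1|1=1 G1=1(const) G2=1(const) G3=G2=1 G4=1(const) -> 11111
Step 3: G0=G0|G2=1|1=1 G1=1(const) G2=1(const) G3=G2=1 G4=1(const) -> 11111
Fixed point reached at step 2: 11111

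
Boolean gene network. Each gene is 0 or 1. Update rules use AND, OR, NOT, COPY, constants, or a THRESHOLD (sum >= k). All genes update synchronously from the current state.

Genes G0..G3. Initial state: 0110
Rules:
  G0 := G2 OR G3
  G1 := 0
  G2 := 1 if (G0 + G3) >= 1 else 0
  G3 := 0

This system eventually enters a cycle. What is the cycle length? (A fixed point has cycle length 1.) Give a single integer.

Step 0: 0110
Step 1: G0=G2|G3=1|0=1 G1=0(const) G2=(0+0>=1)=0 G3=0(const) -> 1000
Step 2: G0=G2|G3=0|0=0 G1=0(const) G2=(1+0>=1)=1 G3=0(const) -> 0010
Step 3: G0=G2|G3=1|0=1 G1=0(const) G2=(0+0>=1)=0 G3=0(const) -> 1000
State from step 3 equals state from step 1 -> cycle length 2

Answer: 2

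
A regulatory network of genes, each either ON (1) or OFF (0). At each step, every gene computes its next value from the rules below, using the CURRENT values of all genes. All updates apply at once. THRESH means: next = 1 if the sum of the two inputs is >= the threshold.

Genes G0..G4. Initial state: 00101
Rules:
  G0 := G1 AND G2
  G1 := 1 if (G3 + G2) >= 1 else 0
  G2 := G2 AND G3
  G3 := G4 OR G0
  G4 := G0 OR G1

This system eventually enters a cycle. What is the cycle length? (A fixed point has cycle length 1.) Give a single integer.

Answer: 3

Derivation:
Step 0: 00101
Step 1: G0=G1&G2=0&1=0 G1=(0+1>=1)=1 G2=G2&G3=1&0=0 G3=G4|G0=1|0=1 G4=G0|G1=0|0=0 -> 01010
Step 2: G0=G1&G2=1&0=0 G1=(1+0>=1)=1 G2=G2&G3=0&1=0 G3=G4|G0=0|0=0 G4=G0|G1=0|1=1 -> 01001
Step 3: G0=G1&G2=1&0=0 G1=(0+0>=1)=0 G2=G2&G3=0&0=0 G3=G4|G0=1|0=1 G4=G0|G1=0|1=1 -> 00011
Step 4: G0=G1&G2=0&0=0 G1=(1+0>=1)=1 G2=G2&G3=0&1=0 G3=G4|G0=1|0=1 G4=G0|G1=0|0=0 -> 01010
State from step 4 equals state from step 1 -> cycle length 3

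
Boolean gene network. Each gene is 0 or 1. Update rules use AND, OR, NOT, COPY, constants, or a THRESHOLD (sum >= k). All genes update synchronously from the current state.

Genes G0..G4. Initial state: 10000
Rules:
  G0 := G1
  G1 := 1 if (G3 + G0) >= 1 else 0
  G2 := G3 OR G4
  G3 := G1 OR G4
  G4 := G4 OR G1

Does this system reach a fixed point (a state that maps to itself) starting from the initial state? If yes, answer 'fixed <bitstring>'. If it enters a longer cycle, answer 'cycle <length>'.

Answer: fixed 11111

Derivation:
Step 0: 10000
Step 1: G0=G1=0 G1=(0+1>=1)=1 G2=G3|G4=0|0=0 G3=G1|G4=0|0=0 G4=G4|G1=0|0=0 -> 01000
Step 2: G0=G1=1 G1=(0+0>=1)=0 G2=G3|G4=0|0=0 G3=G1|G4=1|0=1 G4=G4|G1=0|1=1 -> 10011
Step 3: G0=G1=0 G1=(1+1>=1)=1 G2=G3|G4=1|1=1 G3=G1|G4=0|1=1 G4=G4|G1=1|0=1 -> 01111
Step 4: G0=G1=1 G1=(1+0>=1)=1 G2=G3|G4=1|1=1 G3=G1|G4=1|1=1 G4=G4|G1=1|1=1 -> 11111
Step 5: G0=G1=1 G1=(1+1>=1)=1 G2=G3|G4=1|1=1 G3=G1|G4=1|1=1 G4=G4|G1=1|1=1 -> 11111
Fixed point reached at step 4: 11111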